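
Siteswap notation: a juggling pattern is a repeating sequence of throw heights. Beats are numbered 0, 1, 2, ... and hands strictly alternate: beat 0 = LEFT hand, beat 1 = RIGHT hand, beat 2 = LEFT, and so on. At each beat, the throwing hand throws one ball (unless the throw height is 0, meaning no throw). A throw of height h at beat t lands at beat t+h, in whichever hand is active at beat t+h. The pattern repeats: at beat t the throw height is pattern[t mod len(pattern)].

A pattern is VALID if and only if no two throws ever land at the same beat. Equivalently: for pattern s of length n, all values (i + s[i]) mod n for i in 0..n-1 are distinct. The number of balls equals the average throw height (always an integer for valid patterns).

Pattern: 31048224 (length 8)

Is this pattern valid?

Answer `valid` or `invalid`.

Answer: invalid

Derivation:
i=0: (i + s[i]) mod n = (0 + 3) mod 8 = 3
i=1: (i + s[i]) mod n = (1 + 1) mod 8 = 2
i=2: (i + s[i]) mod n = (2 + 0) mod 8 = 2
i=3: (i + s[i]) mod n = (3 + 4) mod 8 = 7
i=4: (i + s[i]) mod n = (4 + 8) mod 8 = 4
i=5: (i + s[i]) mod n = (5 + 2) mod 8 = 7
i=6: (i + s[i]) mod n = (6 + 2) mod 8 = 0
i=7: (i + s[i]) mod n = (7 + 4) mod 8 = 3
Residues: [3, 2, 2, 7, 4, 7, 0, 3], distinct: False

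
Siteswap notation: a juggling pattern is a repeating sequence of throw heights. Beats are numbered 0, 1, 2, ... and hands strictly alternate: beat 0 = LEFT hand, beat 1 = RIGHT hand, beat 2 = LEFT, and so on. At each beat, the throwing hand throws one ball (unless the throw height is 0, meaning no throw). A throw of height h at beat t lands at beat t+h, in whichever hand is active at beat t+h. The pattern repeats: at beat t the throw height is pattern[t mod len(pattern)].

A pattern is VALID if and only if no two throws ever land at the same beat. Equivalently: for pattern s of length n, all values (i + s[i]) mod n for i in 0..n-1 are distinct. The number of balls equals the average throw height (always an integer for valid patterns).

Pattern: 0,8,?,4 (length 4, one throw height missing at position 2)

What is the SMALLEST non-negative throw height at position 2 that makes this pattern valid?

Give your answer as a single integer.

i=0: (0 + 0) mod 4 = 0
i=1: (1 + 8) mod 4 = 1
i=2: s[i]=? (unknown)
i=3: (3 + 4) mod 4 = 3
Known residues: [0, 1, 3]; need a permutation of 0..3, so missing residue r = 2
Need (2 + s) mod 4 = 2; smallest s = (2 - 2) mod 4 = 0

Answer: 0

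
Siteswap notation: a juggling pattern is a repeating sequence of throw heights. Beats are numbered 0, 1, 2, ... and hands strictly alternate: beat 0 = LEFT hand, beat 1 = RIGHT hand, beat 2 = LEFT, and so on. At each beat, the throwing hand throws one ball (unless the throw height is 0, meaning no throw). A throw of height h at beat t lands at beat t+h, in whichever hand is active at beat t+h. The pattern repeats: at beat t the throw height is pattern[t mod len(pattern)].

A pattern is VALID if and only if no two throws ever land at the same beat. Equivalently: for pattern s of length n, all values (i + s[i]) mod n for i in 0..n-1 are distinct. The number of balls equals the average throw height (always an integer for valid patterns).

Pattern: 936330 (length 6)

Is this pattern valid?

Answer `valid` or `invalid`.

i=0: (i + s[i]) mod n = (0 + 9) mod 6 = 3
i=1: (i + s[i]) mod n = (1 + 3) mod 6 = 4
i=2: (i + s[i]) mod n = (2 + 6) mod 6 = 2
i=3: (i + s[i]) mod n = (3 + 3) mod 6 = 0
i=4: (i + s[i]) mod n = (4 + 3) mod 6 = 1
i=5: (i + s[i]) mod n = (5 + 0) mod 6 = 5
Residues: [3, 4, 2, 0, 1, 5], distinct: True

Answer: valid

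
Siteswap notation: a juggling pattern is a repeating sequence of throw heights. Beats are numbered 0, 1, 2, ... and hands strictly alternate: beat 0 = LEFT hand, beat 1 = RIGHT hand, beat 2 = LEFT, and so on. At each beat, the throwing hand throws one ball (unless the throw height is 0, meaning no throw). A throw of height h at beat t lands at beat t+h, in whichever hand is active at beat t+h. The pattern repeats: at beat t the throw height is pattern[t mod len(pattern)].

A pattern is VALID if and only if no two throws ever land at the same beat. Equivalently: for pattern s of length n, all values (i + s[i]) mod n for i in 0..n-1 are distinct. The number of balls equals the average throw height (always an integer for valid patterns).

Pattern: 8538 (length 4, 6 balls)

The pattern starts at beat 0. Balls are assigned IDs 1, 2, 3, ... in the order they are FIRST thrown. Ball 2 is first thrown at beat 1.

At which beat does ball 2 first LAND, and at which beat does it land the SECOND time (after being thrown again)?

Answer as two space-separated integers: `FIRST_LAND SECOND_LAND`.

Answer: 6 9

Derivation:
Beat 0 (L): throw ball1 h=8 -> lands@8:L; in-air after throw: [b1@8:L]
Beat 1 (R): throw ball2 h=5 -> lands@6:L; in-air after throw: [b2@6:L b1@8:L]
Beat 2 (L): throw ball3 h=3 -> lands@5:R; in-air after throw: [b3@5:R b2@6:L b1@8:L]
Beat 3 (R): throw ball4 h=8 -> lands@11:R; in-air after throw: [b3@5:R b2@6:L b1@8:L b4@11:R]
Beat 4 (L): throw ball5 h=8 -> lands@12:L; in-air after throw: [b3@5:R b2@6:L b1@8:L b4@11:R b5@12:L]
Beat 5 (R): throw ball3 h=5 -> lands@10:L; in-air after throw: [b2@6:L b1@8:L b3@10:L b4@11:R b5@12:L]
Beat 6 (L): throw ball2 h=3 -> lands@9:R; in-air after throw: [b1@8:L b2@9:R b3@10:L b4@11:R b5@12:L]
Beat 7 (R): throw ball6 h=8 -> lands@15:R; in-air after throw: [b1@8:L b2@9:R b3@10:L b4@11:R b5@12:L b6@15:R]
Beat 8 (L): throw ball1 h=8 -> lands@16:L; in-air after throw: [b2@9:R b3@10:L b4@11:R b5@12:L b6@15:R b1@16:L]
Beat 9 (R): throw ball2 h=5 -> lands@14:L; in-air after throw: [b3@10:L b4@11:R b5@12:L b2@14:L b6@15:R b1@16:L]
Ball 2: thrown@1 h=5 -> first land @6; rethrown@6 h=3 -> second land @9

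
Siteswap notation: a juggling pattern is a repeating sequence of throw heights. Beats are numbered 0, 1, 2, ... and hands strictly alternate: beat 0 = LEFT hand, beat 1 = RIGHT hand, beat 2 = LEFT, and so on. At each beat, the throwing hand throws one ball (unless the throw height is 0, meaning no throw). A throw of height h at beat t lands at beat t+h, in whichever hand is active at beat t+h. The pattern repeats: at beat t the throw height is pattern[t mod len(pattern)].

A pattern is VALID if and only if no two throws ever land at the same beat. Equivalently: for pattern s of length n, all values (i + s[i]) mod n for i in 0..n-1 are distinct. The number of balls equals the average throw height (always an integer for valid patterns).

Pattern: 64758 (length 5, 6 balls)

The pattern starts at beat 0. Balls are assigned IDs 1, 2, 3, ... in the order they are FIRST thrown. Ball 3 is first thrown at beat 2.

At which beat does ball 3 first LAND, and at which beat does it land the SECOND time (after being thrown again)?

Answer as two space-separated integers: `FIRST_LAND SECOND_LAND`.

Beat 0 (L): throw ball1 h=6 -> lands@6:L; in-air after throw: [b1@6:L]
Beat 1 (R): throw ball2 h=4 -> lands@5:R; in-air after throw: [b2@5:R b1@6:L]
Beat 2 (L): throw ball3 h=7 -> lands@9:R; in-air after throw: [b2@5:R b1@6:L b3@9:R]
Beat 3 (R): throw ball4 h=5 -> lands@8:L; in-air after throw: [b2@5:R b1@6:L b4@8:L b3@9:R]
Beat 4 (L): throw ball5 h=8 -> lands@12:L; in-air after throw: [b2@5:R b1@6:L b4@8:L b3@9:R b5@12:L]
Beat 5 (R): throw ball2 h=6 -> lands@11:R; in-air after throw: [b1@6:L b4@8:L b3@9:R b2@11:R b5@12:L]
Beat 6 (L): throw ball1 h=4 -> lands@10:L; in-air after throw: [b4@8:L b3@9:R b1@10:L b2@11:R b5@12:L]
Beat 7 (R): throw ball6 h=7 -> lands@14:L; in-air after throw: [b4@8:L b3@9:R b1@10:L b2@11:R b5@12:L b6@14:L]
Beat 8 (L): throw ball4 h=5 -> lands@13:R; in-air after throw: [b3@9:R b1@10:L b2@11:R b5@12:L b4@13:R b6@14:L]
Beat 9 (R): throw ball3 h=8 -> lands@17:R; in-air after throw: [b1@10:L b2@11:R b5@12:L b4@13:R b6@14:L b3@17:R]
Beat 10 (L): throw ball1 h=6 -> lands@16:L; in-air after throw: [b2@11:R b5@12:L b4@13:R b6@14:L b1@16:L b3@17:R]
Beat 11 (R): throw ball2 h=4 -> lands@15:R; in-air after throw: [b5@12:L b4@13:R b6@14:L b2@15:R b1@16:L b3@17:R]
Beat 12 (L): throw ball5 h=7 -> lands@19:R; in-air after throw: [b4@13:R b6@14:L b2@15:R b1@16:L b3@17:R b5@19:R]
Beat 13 (R): throw ball4 h=5 -> lands@18:L; in-air after throw: [b6@14:L b2@15:R b1@16:L b3@17:R b4@18:L b5@19:R]
Beat 14 (L): throw ball6 h=8 -> lands@22:L; in-air after throw: [b2@15:R b1@16:L b3@17:R b4@18:L b5@19:R b6@22:L]
Beat 15 (R): throw ball2 h=6 -> lands@21:R; in-air after throw: [b1@16:L b3@17:R b4@18:L b5@19:R b2@21:R b6@22:L]
Beat 16 (L): throw ball1 h=4 -> lands@20:L; in-air after throw: [b3@17:R b4@18:L b5@19:R b1@20:L b2@21:R b6@22:L]
Beat 17 (R): throw ball3 h=7 -> lands@24:L; in-air after throw: [b4@18:L b5@19:R b1@20:L b2@21:R b6@22:L b3@24:L]
Ball 3: thrown@2 h=7 -> first land @9; rethrown@9 h=8 -> second land @17

Answer: 9 17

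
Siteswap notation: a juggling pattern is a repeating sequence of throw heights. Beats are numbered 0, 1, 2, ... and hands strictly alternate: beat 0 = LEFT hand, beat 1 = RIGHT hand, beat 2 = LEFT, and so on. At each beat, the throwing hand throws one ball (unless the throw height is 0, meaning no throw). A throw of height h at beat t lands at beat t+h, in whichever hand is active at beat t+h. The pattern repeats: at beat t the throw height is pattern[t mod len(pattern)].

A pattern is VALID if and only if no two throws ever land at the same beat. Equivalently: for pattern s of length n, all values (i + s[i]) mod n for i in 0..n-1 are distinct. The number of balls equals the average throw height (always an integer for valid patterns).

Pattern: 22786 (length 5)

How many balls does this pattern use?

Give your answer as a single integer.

Pattern = [2, 2, 7, 8, 6], length n = 5
  position 0: throw height = 2, running sum = 2
  position 1: throw height = 2, running sum = 4
  position 2: throw height = 7, running sum = 11
  position 3: throw height = 8, running sum = 19
  position 4: throw height = 6, running sum = 25
Total sum = 25; balls = sum / n = 25 / 5 = 5

Answer: 5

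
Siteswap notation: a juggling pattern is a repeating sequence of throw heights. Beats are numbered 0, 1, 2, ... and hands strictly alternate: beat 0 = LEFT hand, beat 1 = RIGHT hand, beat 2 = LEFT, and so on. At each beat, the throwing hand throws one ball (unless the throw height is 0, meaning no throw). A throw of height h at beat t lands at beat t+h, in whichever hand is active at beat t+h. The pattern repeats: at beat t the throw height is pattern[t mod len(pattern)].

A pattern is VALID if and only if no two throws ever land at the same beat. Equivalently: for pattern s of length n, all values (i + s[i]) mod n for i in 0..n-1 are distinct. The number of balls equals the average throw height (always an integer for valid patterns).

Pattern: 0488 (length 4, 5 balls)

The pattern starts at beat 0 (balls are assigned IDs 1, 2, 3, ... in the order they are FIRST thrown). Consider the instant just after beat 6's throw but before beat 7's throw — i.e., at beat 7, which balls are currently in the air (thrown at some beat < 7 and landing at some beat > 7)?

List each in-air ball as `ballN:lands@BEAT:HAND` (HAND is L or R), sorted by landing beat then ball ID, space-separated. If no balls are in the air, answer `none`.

Beat 1 (R): throw ball1 h=4 -> lands@5:R; in-air after throw: [b1@5:R]
Beat 2 (L): throw ball2 h=8 -> lands@10:L; in-air after throw: [b1@5:R b2@10:L]
Beat 3 (R): throw ball3 h=8 -> lands@11:R; in-air after throw: [b1@5:R b2@10:L b3@11:R]
Beat 5 (R): throw ball1 h=4 -> lands@9:R; in-air after throw: [b1@9:R b2@10:L b3@11:R]
Beat 6 (L): throw ball4 h=8 -> lands@14:L; in-air after throw: [b1@9:R b2@10:L b3@11:R b4@14:L]
Beat 7 (R): throw ball5 h=8 -> lands@15:R; in-air after throw: [b1@9:R b2@10:L b3@11:R b4@14:L b5@15:R]

Answer: ball1:lands@9:R ball2:lands@10:L ball3:lands@11:R ball4:lands@14:L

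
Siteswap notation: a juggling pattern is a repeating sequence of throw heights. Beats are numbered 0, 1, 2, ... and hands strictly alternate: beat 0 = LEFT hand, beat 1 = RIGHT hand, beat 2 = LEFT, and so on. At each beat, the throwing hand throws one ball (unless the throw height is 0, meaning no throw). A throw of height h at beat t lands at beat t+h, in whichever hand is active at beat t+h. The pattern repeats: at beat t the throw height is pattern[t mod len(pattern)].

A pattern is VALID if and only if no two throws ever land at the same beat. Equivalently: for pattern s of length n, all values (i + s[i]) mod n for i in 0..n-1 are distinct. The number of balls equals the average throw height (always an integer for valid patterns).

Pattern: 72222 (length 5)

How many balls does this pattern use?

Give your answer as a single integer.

Pattern = [7, 2, 2, 2, 2], length n = 5
  position 0: throw height = 7, running sum = 7
  position 1: throw height = 2, running sum = 9
  position 2: throw height = 2, running sum = 11
  position 3: throw height = 2, running sum = 13
  position 4: throw height = 2, running sum = 15
Total sum = 15; balls = sum / n = 15 / 5 = 3

Answer: 3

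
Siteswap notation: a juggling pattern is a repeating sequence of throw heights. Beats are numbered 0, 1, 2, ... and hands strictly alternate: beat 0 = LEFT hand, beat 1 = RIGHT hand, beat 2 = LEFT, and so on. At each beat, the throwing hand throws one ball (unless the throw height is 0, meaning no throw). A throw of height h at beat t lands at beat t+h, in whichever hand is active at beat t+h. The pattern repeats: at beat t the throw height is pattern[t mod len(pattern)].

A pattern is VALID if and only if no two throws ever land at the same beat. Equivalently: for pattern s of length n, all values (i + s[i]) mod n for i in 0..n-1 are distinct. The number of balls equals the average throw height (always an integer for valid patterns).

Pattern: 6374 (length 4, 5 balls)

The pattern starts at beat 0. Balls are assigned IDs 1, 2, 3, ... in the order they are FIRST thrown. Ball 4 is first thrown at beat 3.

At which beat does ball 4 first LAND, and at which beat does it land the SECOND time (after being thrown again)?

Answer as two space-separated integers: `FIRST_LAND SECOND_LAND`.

Answer: 7 11

Derivation:
Beat 0 (L): throw ball1 h=6 -> lands@6:L; in-air after throw: [b1@6:L]
Beat 1 (R): throw ball2 h=3 -> lands@4:L; in-air after throw: [b2@4:L b1@6:L]
Beat 2 (L): throw ball3 h=7 -> lands@9:R; in-air after throw: [b2@4:L b1@6:L b3@9:R]
Beat 3 (R): throw ball4 h=4 -> lands@7:R; in-air after throw: [b2@4:L b1@6:L b4@7:R b3@9:R]
Beat 4 (L): throw ball2 h=6 -> lands@10:L; in-air after throw: [b1@6:L b4@7:R b3@9:R b2@10:L]
Beat 5 (R): throw ball5 h=3 -> lands@8:L; in-air after throw: [b1@6:L b4@7:R b5@8:L b3@9:R b2@10:L]
Beat 6 (L): throw ball1 h=7 -> lands@13:R; in-air after throw: [b4@7:R b5@8:L b3@9:R b2@10:L b1@13:R]
Beat 7 (R): throw ball4 h=4 -> lands@11:R; in-air after throw: [b5@8:L b3@9:R b2@10:L b4@11:R b1@13:R]
Beat 8 (L): throw ball5 h=6 -> lands@14:L; in-air after throw: [b3@9:R b2@10:L b4@11:R b1@13:R b5@14:L]
Beat 9 (R): throw ball3 h=3 -> lands@12:L; in-air after throw: [b2@10:L b4@11:R b3@12:L b1@13:R b5@14:L]
Beat 10 (L): throw ball2 h=7 -> lands@17:R; in-air after throw: [b4@11:R b3@12:L b1@13:R b5@14:L b2@17:R]
Beat 11 (R): throw ball4 h=4 -> lands@15:R; in-air after throw: [b3@12:L b1@13:R b5@14:L b4@15:R b2@17:R]
Ball 4: thrown@3 h=4 -> first land @7; rethrown@7 h=4 -> second land @11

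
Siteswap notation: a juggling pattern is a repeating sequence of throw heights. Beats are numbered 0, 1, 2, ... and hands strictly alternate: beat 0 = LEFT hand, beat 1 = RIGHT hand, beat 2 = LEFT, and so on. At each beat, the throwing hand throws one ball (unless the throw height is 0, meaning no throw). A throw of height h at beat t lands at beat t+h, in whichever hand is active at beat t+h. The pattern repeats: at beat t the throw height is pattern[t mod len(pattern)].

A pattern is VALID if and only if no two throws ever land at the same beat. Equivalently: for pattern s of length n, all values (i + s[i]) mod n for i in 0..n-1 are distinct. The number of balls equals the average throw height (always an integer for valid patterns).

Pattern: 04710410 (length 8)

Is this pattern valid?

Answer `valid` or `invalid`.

Answer: invalid

Derivation:
i=0: (i + s[i]) mod n = (0 + 0) mod 8 = 0
i=1: (i + s[i]) mod n = (1 + 4) mod 8 = 5
i=2: (i + s[i]) mod n = (2 + 7) mod 8 = 1
i=3: (i + s[i]) mod n = (3 + 1) mod 8 = 4
i=4: (i + s[i]) mod n = (4 + 0) mod 8 = 4
i=5: (i + s[i]) mod n = (5 + 4) mod 8 = 1
i=6: (i + s[i]) mod n = (6 + 1) mod 8 = 7
i=7: (i + s[i]) mod n = (7 + 0) mod 8 = 7
Residues: [0, 5, 1, 4, 4, 1, 7, 7], distinct: False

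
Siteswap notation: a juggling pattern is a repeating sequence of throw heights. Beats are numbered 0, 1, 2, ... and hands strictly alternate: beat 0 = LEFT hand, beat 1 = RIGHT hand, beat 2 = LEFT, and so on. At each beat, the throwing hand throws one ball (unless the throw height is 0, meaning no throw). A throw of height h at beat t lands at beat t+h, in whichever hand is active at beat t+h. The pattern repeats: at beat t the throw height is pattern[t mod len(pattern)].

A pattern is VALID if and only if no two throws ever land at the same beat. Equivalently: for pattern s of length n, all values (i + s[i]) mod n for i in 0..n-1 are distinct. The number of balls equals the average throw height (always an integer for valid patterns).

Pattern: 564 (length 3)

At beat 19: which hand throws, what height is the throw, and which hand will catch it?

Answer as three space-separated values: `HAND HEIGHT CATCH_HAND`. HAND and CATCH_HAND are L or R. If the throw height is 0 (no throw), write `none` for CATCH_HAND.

Beat 19: 19 mod 2 = 1, so hand = R
Throw height = pattern[19 mod 3] = pattern[1] = 6
Lands at beat 19+6=25, 25 mod 2 = 1, so catch hand = R

Answer: R 6 R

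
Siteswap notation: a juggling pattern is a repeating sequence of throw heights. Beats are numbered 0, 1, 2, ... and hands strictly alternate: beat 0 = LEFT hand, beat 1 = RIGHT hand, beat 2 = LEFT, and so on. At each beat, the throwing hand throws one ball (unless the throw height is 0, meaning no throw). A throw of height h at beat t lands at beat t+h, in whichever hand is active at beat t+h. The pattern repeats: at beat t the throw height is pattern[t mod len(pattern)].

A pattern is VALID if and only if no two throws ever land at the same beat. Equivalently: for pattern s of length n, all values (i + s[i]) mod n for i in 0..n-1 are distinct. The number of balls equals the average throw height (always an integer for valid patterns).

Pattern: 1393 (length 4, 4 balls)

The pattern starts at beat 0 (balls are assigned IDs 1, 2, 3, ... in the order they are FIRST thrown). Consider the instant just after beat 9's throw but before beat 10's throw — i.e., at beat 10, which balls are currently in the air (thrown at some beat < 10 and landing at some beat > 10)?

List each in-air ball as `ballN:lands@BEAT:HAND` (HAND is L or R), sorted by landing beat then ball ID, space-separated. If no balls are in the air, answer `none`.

Answer: ball2:lands@11:R ball1:lands@12:L ball3:lands@15:R

Derivation:
Beat 0 (L): throw ball1 h=1 -> lands@1:R; in-air after throw: [b1@1:R]
Beat 1 (R): throw ball1 h=3 -> lands@4:L; in-air after throw: [b1@4:L]
Beat 2 (L): throw ball2 h=9 -> lands@11:R; in-air after throw: [b1@4:L b2@11:R]
Beat 3 (R): throw ball3 h=3 -> lands@6:L; in-air after throw: [b1@4:L b3@6:L b2@11:R]
Beat 4 (L): throw ball1 h=1 -> lands@5:R; in-air after throw: [b1@5:R b3@6:L b2@11:R]
Beat 5 (R): throw ball1 h=3 -> lands@8:L; in-air after throw: [b3@6:L b1@8:L b2@11:R]
Beat 6 (L): throw ball3 h=9 -> lands@15:R; in-air after throw: [b1@8:L b2@11:R b3@15:R]
Beat 7 (R): throw ball4 h=3 -> lands@10:L; in-air after throw: [b1@8:L b4@10:L b2@11:R b3@15:R]
Beat 8 (L): throw ball1 h=1 -> lands@9:R; in-air after throw: [b1@9:R b4@10:L b2@11:R b3@15:R]
Beat 9 (R): throw ball1 h=3 -> lands@12:L; in-air after throw: [b4@10:L b2@11:R b1@12:L b3@15:R]
Beat 10 (L): throw ball4 h=9 -> lands@19:R; in-air after throw: [b2@11:R b1@12:L b3@15:R b4@19:R]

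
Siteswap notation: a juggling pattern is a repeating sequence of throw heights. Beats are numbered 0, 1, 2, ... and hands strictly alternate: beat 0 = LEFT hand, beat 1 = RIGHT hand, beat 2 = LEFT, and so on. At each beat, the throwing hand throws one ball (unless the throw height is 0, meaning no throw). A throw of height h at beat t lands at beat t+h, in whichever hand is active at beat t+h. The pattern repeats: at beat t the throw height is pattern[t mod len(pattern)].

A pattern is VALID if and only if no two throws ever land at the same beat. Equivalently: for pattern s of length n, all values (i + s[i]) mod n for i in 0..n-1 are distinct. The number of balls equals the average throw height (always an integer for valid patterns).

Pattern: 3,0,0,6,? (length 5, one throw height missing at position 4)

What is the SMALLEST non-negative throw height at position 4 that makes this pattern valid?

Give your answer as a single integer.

Answer: 1

Derivation:
i=0: (0 + 3) mod 5 = 3
i=1: (1 + 0) mod 5 = 1
i=2: (2 + 0) mod 5 = 2
i=3: (3 + 6) mod 5 = 4
i=4: s[i]=? (unknown)
Known residues: [1, 2, 3, 4]; need a permutation of 0..4, so missing residue r = 0
Need (4 + s) mod 5 = 0; smallest s = (0 - 4) mod 5 = 1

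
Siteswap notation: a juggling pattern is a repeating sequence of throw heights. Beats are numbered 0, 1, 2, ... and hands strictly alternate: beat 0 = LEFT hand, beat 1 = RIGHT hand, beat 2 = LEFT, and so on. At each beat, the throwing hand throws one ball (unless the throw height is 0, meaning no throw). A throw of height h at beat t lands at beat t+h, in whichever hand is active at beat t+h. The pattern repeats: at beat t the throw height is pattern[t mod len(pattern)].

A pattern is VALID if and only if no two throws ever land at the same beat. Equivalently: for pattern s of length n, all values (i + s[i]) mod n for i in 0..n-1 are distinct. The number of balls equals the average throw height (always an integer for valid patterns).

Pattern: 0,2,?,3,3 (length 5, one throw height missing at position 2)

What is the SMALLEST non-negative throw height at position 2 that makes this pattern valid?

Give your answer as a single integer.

i=0: (0 + 0) mod 5 = 0
i=1: (1 + 2) mod 5 = 3
i=2: s[i]=? (unknown)
i=3: (3 + 3) mod 5 = 1
i=4: (4 + 3) mod 5 = 2
Known residues: [0, 1, 2, 3]; need a permutation of 0..4, so missing residue r = 4
Need (2 + s) mod 5 = 4; smallest s = (4 - 2) mod 5 = 2

Answer: 2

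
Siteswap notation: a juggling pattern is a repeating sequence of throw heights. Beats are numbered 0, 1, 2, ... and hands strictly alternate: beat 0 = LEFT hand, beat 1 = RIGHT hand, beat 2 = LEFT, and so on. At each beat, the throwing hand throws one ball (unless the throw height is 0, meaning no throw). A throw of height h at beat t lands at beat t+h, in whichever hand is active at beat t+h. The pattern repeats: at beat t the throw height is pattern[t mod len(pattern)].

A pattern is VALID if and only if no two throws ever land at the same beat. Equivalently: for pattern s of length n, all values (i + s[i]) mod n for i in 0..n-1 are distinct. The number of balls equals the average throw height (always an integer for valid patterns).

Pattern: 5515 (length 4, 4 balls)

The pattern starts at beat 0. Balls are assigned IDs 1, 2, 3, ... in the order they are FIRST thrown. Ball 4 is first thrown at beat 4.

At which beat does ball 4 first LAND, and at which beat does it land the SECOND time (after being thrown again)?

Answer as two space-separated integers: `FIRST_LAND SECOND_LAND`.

Beat 0 (L): throw ball1 h=5 -> lands@5:R; in-air after throw: [b1@5:R]
Beat 1 (R): throw ball2 h=5 -> lands@6:L; in-air after throw: [b1@5:R b2@6:L]
Beat 2 (L): throw ball3 h=1 -> lands@3:R; in-air after throw: [b3@3:R b1@5:R b2@6:L]
Beat 3 (R): throw ball3 h=5 -> lands@8:L; in-air after throw: [b1@5:R b2@6:L b3@8:L]
Beat 4 (L): throw ball4 h=5 -> lands@9:R; in-air after throw: [b1@5:R b2@6:L b3@8:L b4@9:R]
Beat 5 (R): throw ball1 h=5 -> lands@10:L; in-air after throw: [b2@6:L b3@8:L b4@9:R b1@10:L]
Beat 6 (L): throw ball2 h=1 -> lands@7:R; in-air after throw: [b2@7:R b3@8:L b4@9:R b1@10:L]
Beat 7 (R): throw ball2 h=5 -> lands@12:L; in-air after throw: [b3@8:L b4@9:R b1@10:L b2@12:L]
Beat 8 (L): throw ball3 h=5 -> lands@13:R; in-air after throw: [b4@9:R b1@10:L b2@12:L b3@13:R]
Beat 9 (R): throw ball4 h=5 -> lands@14:L; in-air after throw: [b1@10:L b2@12:L b3@13:R b4@14:L]
Beat 10 (L): throw ball1 h=1 -> lands@11:R; in-air after throw: [b1@11:R b2@12:L b3@13:R b4@14:L]
Beat 11 (R): throw ball1 h=5 -> lands@16:L; in-air after throw: [b2@12:L b3@13:R b4@14:L b1@16:L]
Beat 12 (L): throw ball2 h=5 -> lands@17:R; in-air after throw: [b3@13:R b4@14:L b1@16:L b2@17:R]
Beat 13 (R): throw ball3 h=5 -> lands@18:L; in-air after throw: [b4@14:L b1@16:L b2@17:R b3@18:L]
Beat 14 (L): throw ball4 h=1 -> lands@15:R; in-air after throw: [b4@15:R b1@16:L b2@17:R b3@18:L]
Ball 4: thrown@4 h=5 -> first land @9; rethrown@9 h=5 -> second land @14

Answer: 9 14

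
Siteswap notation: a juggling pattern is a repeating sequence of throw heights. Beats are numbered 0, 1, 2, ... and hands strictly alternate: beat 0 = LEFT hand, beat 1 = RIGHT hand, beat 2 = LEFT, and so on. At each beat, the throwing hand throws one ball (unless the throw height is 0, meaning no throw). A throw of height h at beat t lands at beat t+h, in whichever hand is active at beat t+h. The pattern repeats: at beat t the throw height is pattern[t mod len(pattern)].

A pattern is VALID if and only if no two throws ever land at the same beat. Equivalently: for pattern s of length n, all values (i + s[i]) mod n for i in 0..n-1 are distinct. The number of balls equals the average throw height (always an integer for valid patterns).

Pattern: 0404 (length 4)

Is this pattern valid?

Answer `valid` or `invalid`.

Answer: valid

Derivation:
i=0: (i + s[i]) mod n = (0 + 0) mod 4 = 0
i=1: (i + s[i]) mod n = (1 + 4) mod 4 = 1
i=2: (i + s[i]) mod n = (2 + 0) mod 4 = 2
i=3: (i + s[i]) mod n = (3 + 4) mod 4 = 3
Residues: [0, 1, 2, 3], distinct: True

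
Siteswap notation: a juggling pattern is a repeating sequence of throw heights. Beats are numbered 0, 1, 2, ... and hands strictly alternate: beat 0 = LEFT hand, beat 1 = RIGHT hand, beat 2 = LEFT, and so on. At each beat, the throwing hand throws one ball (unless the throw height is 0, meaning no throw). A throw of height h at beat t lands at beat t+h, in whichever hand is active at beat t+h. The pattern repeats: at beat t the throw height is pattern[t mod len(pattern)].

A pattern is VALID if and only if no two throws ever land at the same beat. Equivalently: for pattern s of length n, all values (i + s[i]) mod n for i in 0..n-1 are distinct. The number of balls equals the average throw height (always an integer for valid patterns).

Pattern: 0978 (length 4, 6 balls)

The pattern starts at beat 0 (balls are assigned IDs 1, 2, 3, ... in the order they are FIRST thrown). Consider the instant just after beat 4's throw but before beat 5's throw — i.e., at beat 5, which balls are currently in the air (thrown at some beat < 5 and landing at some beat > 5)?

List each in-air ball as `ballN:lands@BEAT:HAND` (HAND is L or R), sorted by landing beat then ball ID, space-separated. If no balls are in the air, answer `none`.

Answer: ball2:lands@9:R ball1:lands@10:L ball3:lands@11:R

Derivation:
Beat 1 (R): throw ball1 h=9 -> lands@10:L; in-air after throw: [b1@10:L]
Beat 2 (L): throw ball2 h=7 -> lands@9:R; in-air after throw: [b2@9:R b1@10:L]
Beat 3 (R): throw ball3 h=8 -> lands@11:R; in-air after throw: [b2@9:R b1@10:L b3@11:R]
Beat 5 (R): throw ball4 h=9 -> lands@14:L; in-air after throw: [b2@9:R b1@10:L b3@11:R b4@14:L]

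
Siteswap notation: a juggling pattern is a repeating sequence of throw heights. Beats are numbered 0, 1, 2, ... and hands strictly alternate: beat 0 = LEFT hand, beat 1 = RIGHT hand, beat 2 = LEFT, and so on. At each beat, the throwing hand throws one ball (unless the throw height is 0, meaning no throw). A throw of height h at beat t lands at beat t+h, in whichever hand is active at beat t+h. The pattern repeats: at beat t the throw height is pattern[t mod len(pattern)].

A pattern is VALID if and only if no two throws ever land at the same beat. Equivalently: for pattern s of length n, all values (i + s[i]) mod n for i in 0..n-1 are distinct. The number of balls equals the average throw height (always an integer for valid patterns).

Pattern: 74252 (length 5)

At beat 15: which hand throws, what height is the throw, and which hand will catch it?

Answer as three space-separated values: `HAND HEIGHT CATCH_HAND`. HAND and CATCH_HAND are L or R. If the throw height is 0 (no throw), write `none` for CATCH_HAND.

Beat 15: 15 mod 2 = 1, so hand = R
Throw height = pattern[15 mod 5] = pattern[0] = 7
Lands at beat 15+7=22, 22 mod 2 = 0, so catch hand = L

Answer: R 7 L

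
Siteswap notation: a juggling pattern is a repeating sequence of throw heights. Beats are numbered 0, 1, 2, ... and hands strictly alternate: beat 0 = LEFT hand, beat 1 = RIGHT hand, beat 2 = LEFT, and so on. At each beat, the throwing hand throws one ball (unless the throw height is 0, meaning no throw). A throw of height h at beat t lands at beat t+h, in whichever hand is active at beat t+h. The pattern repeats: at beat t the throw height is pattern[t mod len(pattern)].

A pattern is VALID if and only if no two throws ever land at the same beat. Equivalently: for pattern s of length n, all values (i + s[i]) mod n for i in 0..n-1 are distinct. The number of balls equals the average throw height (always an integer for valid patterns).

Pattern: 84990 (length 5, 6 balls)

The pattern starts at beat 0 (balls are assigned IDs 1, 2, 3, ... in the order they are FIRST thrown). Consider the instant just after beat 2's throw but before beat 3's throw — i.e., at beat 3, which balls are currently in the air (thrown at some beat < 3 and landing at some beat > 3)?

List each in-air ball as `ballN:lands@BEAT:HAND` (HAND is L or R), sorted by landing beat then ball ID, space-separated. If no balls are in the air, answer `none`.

Beat 0 (L): throw ball1 h=8 -> lands@8:L; in-air after throw: [b1@8:L]
Beat 1 (R): throw ball2 h=4 -> lands@5:R; in-air after throw: [b2@5:R b1@8:L]
Beat 2 (L): throw ball3 h=9 -> lands@11:R; in-air after throw: [b2@5:R b1@8:L b3@11:R]
Beat 3 (R): throw ball4 h=9 -> lands@12:L; in-air after throw: [b2@5:R b1@8:L b3@11:R b4@12:L]

Answer: ball2:lands@5:R ball1:lands@8:L ball3:lands@11:R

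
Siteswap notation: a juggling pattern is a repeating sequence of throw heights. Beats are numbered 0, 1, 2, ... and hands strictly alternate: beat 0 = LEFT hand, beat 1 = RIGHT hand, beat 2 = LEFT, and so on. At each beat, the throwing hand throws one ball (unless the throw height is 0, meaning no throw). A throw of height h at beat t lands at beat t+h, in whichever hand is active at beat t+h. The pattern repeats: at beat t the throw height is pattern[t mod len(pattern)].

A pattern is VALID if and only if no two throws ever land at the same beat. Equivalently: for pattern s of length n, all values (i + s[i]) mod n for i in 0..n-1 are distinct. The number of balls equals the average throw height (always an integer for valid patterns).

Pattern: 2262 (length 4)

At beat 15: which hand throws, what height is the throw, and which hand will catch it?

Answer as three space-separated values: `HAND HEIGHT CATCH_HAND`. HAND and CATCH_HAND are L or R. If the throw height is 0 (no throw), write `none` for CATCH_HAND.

Beat 15: 15 mod 2 = 1, so hand = R
Throw height = pattern[15 mod 4] = pattern[3] = 2
Lands at beat 15+2=17, 17 mod 2 = 1, so catch hand = R

Answer: R 2 R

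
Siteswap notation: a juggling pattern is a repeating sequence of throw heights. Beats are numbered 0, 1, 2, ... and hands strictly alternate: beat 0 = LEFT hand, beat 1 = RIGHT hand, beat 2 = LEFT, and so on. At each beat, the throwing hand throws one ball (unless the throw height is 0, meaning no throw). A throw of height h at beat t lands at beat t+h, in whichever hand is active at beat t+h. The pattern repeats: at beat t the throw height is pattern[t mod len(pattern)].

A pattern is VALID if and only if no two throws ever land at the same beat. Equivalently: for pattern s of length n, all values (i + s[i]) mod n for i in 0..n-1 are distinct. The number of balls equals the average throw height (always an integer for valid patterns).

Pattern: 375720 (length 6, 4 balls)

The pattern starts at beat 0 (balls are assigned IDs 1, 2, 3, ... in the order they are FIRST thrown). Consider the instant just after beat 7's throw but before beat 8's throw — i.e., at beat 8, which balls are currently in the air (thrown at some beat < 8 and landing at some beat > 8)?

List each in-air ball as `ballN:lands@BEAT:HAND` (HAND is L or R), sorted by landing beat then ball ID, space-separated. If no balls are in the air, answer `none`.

Answer: ball4:lands@9:R ball1:lands@10:L ball3:lands@14:L

Derivation:
Beat 0 (L): throw ball1 h=3 -> lands@3:R; in-air after throw: [b1@3:R]
Beat 1 (R): throw ball2 h=7 -> lands@8:L; in-air after throw: [b1@3:R b2@8:L]
Beat 2 (L): throw ball3 h=5 -> lands@7:R; in-air after throw: [b1@3:R b3@7:R b2@8:L]
Beat 3 (R): throw ball1 h=7 -> lands@10:L; in-air after throw: [b3@7:R b2@8:L b1@10:L]
Beat 4 (L): throw ball4 h=2 -> lands@6:L; in-air after throw: [b4@6:L b3@7:R b2@8:L b1@10:L]
Beat 6 (L): throw ball4 h=3 -> lands@9:R; in-air after throw: [b3@7:R b2@8:L b4@9:R b1@10:L]
Beat 7 (R): throw ball3 h=7 -> lands@14:L; in-air after throw: [b2@8:L b4@9:R b1@10:L b3@14:L]
Beat 8 (L): throw ball2 h=5 -> lands@13:R; in-air after throw: [b4@9:R b1@10:L b2@13:R b3@14:L]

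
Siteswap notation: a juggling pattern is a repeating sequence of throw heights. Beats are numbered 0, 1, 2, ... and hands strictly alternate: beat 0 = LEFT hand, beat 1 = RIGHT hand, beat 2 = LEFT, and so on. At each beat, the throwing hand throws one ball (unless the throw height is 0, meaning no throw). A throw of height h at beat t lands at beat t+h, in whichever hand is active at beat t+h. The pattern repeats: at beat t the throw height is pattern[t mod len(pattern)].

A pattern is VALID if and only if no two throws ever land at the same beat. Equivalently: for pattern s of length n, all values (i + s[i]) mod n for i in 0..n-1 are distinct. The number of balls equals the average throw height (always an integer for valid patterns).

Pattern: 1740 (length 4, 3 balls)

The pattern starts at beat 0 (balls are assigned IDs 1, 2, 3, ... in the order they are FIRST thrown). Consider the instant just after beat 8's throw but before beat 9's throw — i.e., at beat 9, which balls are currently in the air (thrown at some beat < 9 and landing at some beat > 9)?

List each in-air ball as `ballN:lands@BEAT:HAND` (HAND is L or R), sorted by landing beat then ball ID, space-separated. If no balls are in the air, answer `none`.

Beat 0 (L): throw ball1 h=1 -> lands@1:R; in-air after throw: [b1@1:R]
Beat 1 (R): throw ball1 h=7 -> lands@8:L; in-air after throw: [b1@8:L]
Beat 2 (L): throw ball2 h=4 -> lands@6:L; in-air after throw: [b2@6:L b1@8:L]
Beat 4 (L): throw ball3 h=1 -> lands@5:R; in-air after throw: [b3@5:R b2@6:L b1@8:L]
Beat 5 (R): throw ball3 h=7 -> lands@12:L; in-air after throw: [b2@6:L b1@8:L b3@12:L]
Beat 6 (L): throw ball2 h=4 -> lands@10:L; in-air after throw: [b1@8:L b2@10:L b3@12:L]
Beat 8 (L): throw ball1 h=1 -> lands@9:R; in-air after throw: [b1@9:R b2@10:L b3@12:L]
Beat 9 (R): throw ball1 h=7 -> lands@16:L; in-air after throw: [b2@10:L b3@12:L b1@16:L]

Answer: ball2:lands@10:L ball3:lands@12:L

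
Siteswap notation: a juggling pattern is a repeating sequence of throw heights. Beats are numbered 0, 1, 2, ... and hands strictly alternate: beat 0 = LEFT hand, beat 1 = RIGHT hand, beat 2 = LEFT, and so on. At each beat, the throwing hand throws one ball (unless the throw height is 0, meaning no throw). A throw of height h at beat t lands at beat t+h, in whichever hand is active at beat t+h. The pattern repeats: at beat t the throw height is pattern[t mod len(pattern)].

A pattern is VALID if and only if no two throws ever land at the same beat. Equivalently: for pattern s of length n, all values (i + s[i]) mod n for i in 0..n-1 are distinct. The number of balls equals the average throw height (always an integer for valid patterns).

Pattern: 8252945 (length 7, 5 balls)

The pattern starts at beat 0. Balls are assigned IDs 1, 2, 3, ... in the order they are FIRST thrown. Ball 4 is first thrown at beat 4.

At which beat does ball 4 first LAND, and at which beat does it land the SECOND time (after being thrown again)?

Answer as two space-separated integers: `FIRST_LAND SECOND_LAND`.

Answer: 13 18

Derivation:
Beat 0 (L): throw ball1 h=8 -> lands@8:L; in-air after throw: [b1@8:L]
Beat 1 (R): throw ball2 h=2 -> lands@3:R; in-air after throw: [b2@3:R b1@8:L]
Beat 2 (L): throw ball3 h=5 -> lands@7:R; in-air after throw: [b2@3:R b3@7:R b1@8:L]
Beat 3 (R): throw ball2 h=2 -> lands@5:R; in-air after throw: [b2@5:R b3@7:R b1@8:L]
Beat 4 (L): throw ball4 h=9 -> lands@13:R; in-air after throw: [b2@5:R b3@7:R b1@8:L b4@13:R]
Beat 5 (R): throw ball2 h=4 -> lands@9:R; in-air after throw: [b3@7:R b1@8:L b2@9:R b4@13:R]
Beat 6 (L): throw ball5 h=5 -> lands@11:R; in-air after throw: [b3@7:R b1@8:L b2@9:R b5@11:R b4@13:R]
Beat 7 (R): throw ball3 h=8 -> lands@15:R; in-air after throw: [b1@8:L b2@9:R b5@11:R b4@13:R b3@15:R]
Beat 8 (L): throw ball1 h=2 -> lands@10:L; in-air after throw: [b2@9:R b1@10:L b5@11:R b4@13:R b3@15:R]
Beat 9 (R): throw ball2 h=5 -> lands@14:L; in-air after throw: [b1@10:L b5@11:R b4@13:R b2@14:L b3@15:R]
Beat 10 (L): throw ball1 h=2 -> lands@12:L; in-air after throw: [b5@11:R b1@12:L b4@13:R b2@14:L b3@15:R]
Beat 11 (R): throw ball5 h=9 -> lands@20:L; in-air after throw: [b1@12:L b4@13:R b2@14:L b3@15:R b5@20:L]
Beat 12 (L): throw ball1 h=4 -> lands@16:L; in-air after throw: [b4@13:R b2@14:L b3@15:R b1@16:L b5@20:L]
Beat 13 (R): throw ball4 h=5 -> lands@18:L; in-air after throw: [b2@14:L b3@15:R b1@16:L b4@18:L b5@20:L]
Beat 14 (L): throw ball2 h=8 -> lands@22:L; in-air after throw: [b3@15:R b1@16:L b4@18:L b5@20:L b2@22:L]
Beat 15 (R): throw ball3 h=2 -> lands@17:R; in-air after throw: [b1@16:L b3@17:R b4@18:L b5@20:L b2@22:L]
Beat 16 (L): throw ball1 h=5 -> lands@21:R; in-air after throw: [b3@17:R b4@18:L b5@20:L b1@21:R b2@22:L]
Beat 17 (R): throw ball3 h=2 -> lands@19:R; in-air after throw: [b4@18:L b3@19:R b5@20:L b1@21:R b2@22:L]
Ball 4: thrown@4 h=9 -> first land @13; rethrown@13 h=5 -> second land @18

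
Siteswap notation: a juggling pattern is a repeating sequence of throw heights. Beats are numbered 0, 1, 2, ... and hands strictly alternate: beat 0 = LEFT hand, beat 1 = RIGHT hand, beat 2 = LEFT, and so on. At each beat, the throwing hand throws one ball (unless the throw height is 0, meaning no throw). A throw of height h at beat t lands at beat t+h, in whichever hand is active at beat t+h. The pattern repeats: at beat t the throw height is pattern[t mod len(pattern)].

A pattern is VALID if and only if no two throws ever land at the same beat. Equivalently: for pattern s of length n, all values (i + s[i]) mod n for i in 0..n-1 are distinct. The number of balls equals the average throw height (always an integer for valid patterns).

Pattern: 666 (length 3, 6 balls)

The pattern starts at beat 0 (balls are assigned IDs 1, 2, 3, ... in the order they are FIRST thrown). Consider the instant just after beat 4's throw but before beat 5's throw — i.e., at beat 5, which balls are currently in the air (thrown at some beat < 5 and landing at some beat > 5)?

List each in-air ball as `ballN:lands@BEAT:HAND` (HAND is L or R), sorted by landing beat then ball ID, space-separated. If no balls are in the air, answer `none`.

Beat 0 (L): throw ball1 h=6 -> lands@6:L; in-air after throw: [b1@6:L]
Beat 1 (R): throw ball2 h=6 -> lands@7:R; in-air after throw: [b1@6:L b2@7:R]
Beat 2 (L): throw ball3 h=6 -> lands@8:L; in-air after throw: [b1@6:L b2@7:R b3@8:L]
Beat 3 (R): throw ball4 h=6 -> lands@9:R; in-air after throw: [b1@6:L b2@7:R b3@8:L b4@9:R]
Beat 4 (L): throw ball5 h=6 -> lands@10:L; in-air after throw: [b1@6:L b2@7:R b3@8:L b4@9:R b5@10:L]
Beat 5 (R): throw ball6 h=6 -> lands@11:R; in-air after throw: [b1@6:L b2@7:R b3@8:L b4@9:R b5@10:L b6@11:R]

Answer: ball1:lands@6:L ball2:lands@7:R ball3:lands@8:L ball4:lands@9:R ball5:lands@10:L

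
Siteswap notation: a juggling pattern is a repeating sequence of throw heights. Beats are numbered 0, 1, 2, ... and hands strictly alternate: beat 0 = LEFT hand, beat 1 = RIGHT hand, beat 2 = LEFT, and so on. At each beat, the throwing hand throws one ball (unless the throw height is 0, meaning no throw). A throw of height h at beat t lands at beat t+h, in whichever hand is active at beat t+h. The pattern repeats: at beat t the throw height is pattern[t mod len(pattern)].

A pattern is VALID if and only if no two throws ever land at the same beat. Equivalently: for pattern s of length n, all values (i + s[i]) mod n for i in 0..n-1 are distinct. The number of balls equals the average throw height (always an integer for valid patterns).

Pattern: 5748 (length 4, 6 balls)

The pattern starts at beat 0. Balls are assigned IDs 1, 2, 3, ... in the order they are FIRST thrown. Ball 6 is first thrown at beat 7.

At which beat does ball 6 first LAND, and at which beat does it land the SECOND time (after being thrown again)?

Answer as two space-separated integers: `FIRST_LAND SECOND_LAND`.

Beat 0 (L): throw ball1 h=5 -> lands@5:R; in-air after throw: [b1@5:R]
Beat 1 (R): throw ball2 h=7 -> lands@8:L; in-air after throw: [b1@5:R b2@8:L]
Beat 2 (L): throw ball3 h=4 -> lands@6:L; in-air after throw: [b1@5:R b3@6:L b2@8:L]
Beat 3 (R): throw ball4 h=8 -> lands@11:R; in-air after throw: [b1@5:R b3@6:L b2@8:L b4@11:R]
Beat 4 (L): throw ball5 h=5 -> lands@9:R; in-air after throw: [b1@5:R b3@6:L b2@8:L b5@9:R b4@11:R]
Beat 5 (R): throw ball1 h=7 -> lands@12:L; in-air after throw: [b3@6:L b2@8:L b5@9:R b4@11:R b1@12:L]
Beat 6 (L): throw ball3 h=4 -> lands@10:L; in-air after throw: [b2@8:L b5@9:R b3@10:L b4@11:R b1@12:L]
Beat 7 (R): throw ball6 h=8 -> lands@15:R; in-air after throw: [b2@8:L b5@9:R b3@10:L b4@11:R b1@12:L b6@15:R]
Beat 8 (L): throw ball2 h=5 -> lands@13:R; in-air after throw: [b5@9:R b3@10:L b4@11:R b1@12:L b2@13:R b6@15:R]
Beat 9 (R): throw ball5 h=7 -> lands@16:L; in-air after throw: [b3@10:L b4@11:R b1@12:L b2@13:R b6@15:R b5@16:L]
Beat 10 (L): throw ball3 h=4 -> lands@14:L; in-air after throw: [b4@11:R b1@12:L b2@13:R b3@14:L b6@15:R b5@16:L]
Beat 11 (R): throw ball4 h=8 -> lands@19:R; in-air after throw: [b1@12:L b2@13:R b3@14:L b6@15:R b5@16:L b4@19:R]
Beat 12 (L): throw ball1 h=5 -> lands@17:R; in-air after throw: [b2@13:R b3@14:L b6@15:R b5@16:L b1@17:R b4@19:R]
Beat 13 (R): throw ball2 h=7 -> lands@20:L; in-air after throw: [b3@14:L b6@15:R b5@16:L b1@17:R b4@19:R b2@20:L]
Beat 14 (L): throw ball3 h=4 -> lands@18:L; in-air after throw: [b6@15:R b5@16:L b1@17:R b3@18:L b4@19:R b2@20:L]
Beat 15 (R): throw ball6 h=8 -> lands@23:R; in-air after throw: [b5@16:L b1@17:R b3@18:L b4@19:R b2@20:L b6@23:R]
Beat 16 (L): throw ball5 h=5 -> lands@21:R; in-air after throw: [b1@17:R b3@18:L b4@19:R b2@20:L b5@21:R b6@23:R]
Beat 17 (R): throw ball1 h=7 -> lands@24:L; in-air after throw: [b3@18:L b4@19:R b2@20:L b5@21:R b6@23:R b1@24:L]
Beat 18 (L): throw ball3 h=4 -> lands@22:L; in-air after throw: [b4@19:R b2@20:L b5@21:R b3@22:L b6@23:R b1@24:L]
Beat 19 (R): throw ball4 h=8 -> lands@27:R; in-air after throw: [b2@20:L b5@21:R b3@22:L b6@23:R b1@24:L b4@27:R]
Ball 6: thrown@7 h=8 -> first land @15; rethrown@15 h=8 -> second land @23

Answer: 15 23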